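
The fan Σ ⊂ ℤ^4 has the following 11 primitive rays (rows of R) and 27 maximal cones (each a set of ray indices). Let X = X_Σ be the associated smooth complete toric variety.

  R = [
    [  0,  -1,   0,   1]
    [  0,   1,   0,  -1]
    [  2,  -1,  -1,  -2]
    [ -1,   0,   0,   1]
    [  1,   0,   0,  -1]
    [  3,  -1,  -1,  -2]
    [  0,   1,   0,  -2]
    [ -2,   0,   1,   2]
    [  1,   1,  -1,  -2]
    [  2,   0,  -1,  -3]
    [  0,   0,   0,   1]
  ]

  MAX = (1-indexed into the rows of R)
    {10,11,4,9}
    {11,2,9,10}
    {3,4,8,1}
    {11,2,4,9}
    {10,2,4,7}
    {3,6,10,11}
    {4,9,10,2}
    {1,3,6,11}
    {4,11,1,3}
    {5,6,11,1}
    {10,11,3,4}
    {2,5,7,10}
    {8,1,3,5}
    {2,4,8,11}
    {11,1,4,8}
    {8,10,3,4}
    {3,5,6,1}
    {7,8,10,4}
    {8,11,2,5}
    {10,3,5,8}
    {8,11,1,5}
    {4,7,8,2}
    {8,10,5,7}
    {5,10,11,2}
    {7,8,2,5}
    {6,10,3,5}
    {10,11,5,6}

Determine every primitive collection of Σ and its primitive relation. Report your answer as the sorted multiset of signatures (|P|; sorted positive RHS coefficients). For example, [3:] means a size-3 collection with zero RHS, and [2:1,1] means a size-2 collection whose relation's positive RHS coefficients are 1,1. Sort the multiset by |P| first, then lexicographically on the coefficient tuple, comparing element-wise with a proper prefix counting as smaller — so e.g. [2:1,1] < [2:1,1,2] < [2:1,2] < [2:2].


|primitive collections| = 22. Relations:

  {1,2}:  v_{1} + v_{2} = 0  ⇒ sig = [2:]
  {4,5}:  v_{4} + v_{5} = 0  ⇒ sig = [2:]
  {1,10}:  v_{1} + v_{10} = v_{3}  ⇒ sig = [2:1]
  {2,3}:  v_{2} + v_{3} = v_{10}  ⇒ sig = [2:1]
  {7,11}:  v_{7} + v_{11} = v_{2}  ⇒ sig = [2:1]
  {1,7}:  v_{1} + v_{7} = v_{8} + v_{10}  ⇒ sig = [2:1,1]
  {4,6}:  v_{4} + v_{6} = v_{3} + v_{11}  ⇒ sig = [2:1,1]
  {6,7}:  v_{6} + v_{7} = v_{5} + v_{10}  ⇒ sig = [2:1,1]
  {6,8}:  v_{6} + v_{8} = v_{1} + v_{5}  ⇒ sig = [2:1,1]
  {8,9}:  v_{8} + v_{9} = v_{2} + v_{4}  ⇒ sig = [2:1,1]
  {1,9}:  v_{1} + v_{9} = v_{4} + v_{10} + v_{11}  ⇒ sig = [2:1,1,1]
  {2,6}:  v_{2} + v_{6} = v_{5} + v_{10} + v_{11}  ⇒ sig = [2:1,1,1]
  {5,9}:  v_{5} + v_{9} = v_{2} + v_{10} + v_{11}  ⇒ sig = [2:1,1,1]
  {3,9}:  v_{3} + v_{9} = v_{4} + 2·v_{10} + v_{11}  ⇒ sig = [2:1,1,2]
  {7,9}:  v_{7} + v_{9} = 2·v_{2} + v_{4} + v_{10}  ⇒ sig = [2:1,1,2]
  {3,7}:  v_{3} + v_{7} = v_{8} + 2·v_{10}  ⇒ sig = [2:1,2]
  {6,9}:  v_{6} + v_{9} = 2·v_{10} + 2·v_{11}  ⇒ sig = [2:2,2]
  {8,10,11}:  v_{8} + v_{10} + v_{11} = 0  ⇒ sig = [3:]
  {2,8,10}:  v_{2} + v_{8} + v_{10} = v_{7}  ⇒ sig = [3:1]
  {3,5,11}:  v_{3} + v_{5} + v_{11} = v_{6}  ⇒ sig = [3:1]
  {3,8,11}:  v_{3} + v_{8} + v_{11} = v_{1}  ⇒ sig = [3:1]
  {2,4,10,11}:  v_{2} + v_{4} + v_{10} + v_{11} = v_{9}  ⇒ sig = [4:1]

Signatures (|P|; sorted positive RHS coefficients), sorted:
[[2:], [2:], [2:1], [2:1], [2:1], [2:1,1], [2:1,1], [2:1,1], [2:1,1], [2:1,1], [2:1,1,1], [2:1,1,1], [2:1,1,1], [2:1,1,2], [2:1,1,2], [2:1,2], [2:2,2], [3:], [3:1], [3:1], [3:1], [4:1]]


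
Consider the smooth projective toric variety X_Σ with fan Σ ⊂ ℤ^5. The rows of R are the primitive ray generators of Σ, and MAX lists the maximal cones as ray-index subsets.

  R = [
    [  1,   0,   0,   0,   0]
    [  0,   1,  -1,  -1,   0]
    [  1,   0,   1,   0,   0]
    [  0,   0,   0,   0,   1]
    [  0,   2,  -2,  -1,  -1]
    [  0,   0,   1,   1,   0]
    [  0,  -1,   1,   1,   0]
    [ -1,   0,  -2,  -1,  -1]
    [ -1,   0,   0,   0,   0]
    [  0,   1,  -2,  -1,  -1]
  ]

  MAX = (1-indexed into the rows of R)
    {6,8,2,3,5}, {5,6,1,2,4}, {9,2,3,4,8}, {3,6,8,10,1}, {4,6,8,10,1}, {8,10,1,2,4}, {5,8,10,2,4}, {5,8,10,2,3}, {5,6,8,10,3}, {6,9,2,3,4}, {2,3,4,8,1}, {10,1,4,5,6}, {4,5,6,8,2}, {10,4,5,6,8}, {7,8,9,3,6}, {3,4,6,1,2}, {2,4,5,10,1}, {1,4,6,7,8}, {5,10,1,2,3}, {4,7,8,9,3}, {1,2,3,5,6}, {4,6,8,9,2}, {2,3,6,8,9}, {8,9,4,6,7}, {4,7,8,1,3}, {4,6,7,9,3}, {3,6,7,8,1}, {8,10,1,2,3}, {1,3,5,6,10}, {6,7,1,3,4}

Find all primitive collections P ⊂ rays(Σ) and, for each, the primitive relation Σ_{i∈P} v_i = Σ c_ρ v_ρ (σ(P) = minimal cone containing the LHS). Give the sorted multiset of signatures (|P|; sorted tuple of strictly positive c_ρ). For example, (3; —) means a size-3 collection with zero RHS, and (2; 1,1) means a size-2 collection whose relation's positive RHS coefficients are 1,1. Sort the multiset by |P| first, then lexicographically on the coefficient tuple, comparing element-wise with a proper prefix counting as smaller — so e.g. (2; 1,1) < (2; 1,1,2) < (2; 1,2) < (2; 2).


Δ(Σ) — 10 vertices, 12 min non-faces:

  {1,9}:  v_{1} + v_{9} = 0  so sig = (2; —)
  {2,7}:  v_{2} + v_{7} = 0  so sig = (2; —)
  {5,7}:  v_{5} + v_{7} = v_{6} + v_{10}  so sig = (2; 1,1)
  {7,10}:  v_{7} + v_{10} = v_{1} + v_{6} + v_{8}  so sig = (2; 1,1,1)
  {9,10}:  v_{9} + v_{10} = v_{2} + v_{6} + v_{8}  so sig = (2; 1,1,1)
  {5,9}:  v_{5} + v_{9} = 2·v_{2} + 2·v_{6} + v_{8}  so sig = (2; 1,2,2)
  {2,6,10}:  v_{2} + v_{6} + v_{10} = v_{5}  so sig = (3; 1)
  {3,4,10}:  v_{3} + v_{4} + v_{10} = v_{1} + v_{2}  so sig = (3; 1,1)
  {3,4,5}:  v_{3} + v_{4} + v_{5} = v_{1} + 2·v_{2} + v_{6}  so sig = (3; 1,1,2)
  {1,5,8}:  v_{1} + v_{5} + v_{8} = 2·v_{10}  so sig = (3; 2)
  {3,4,6,8}:  v_{3} + v_{4} + v_{6} + v_{8} = 0  so sig = (4; —)
  {1,2,6,8}:  v_{1} + v_{2} + v_{6} + v_{8} = v_{10}  so sig = (4; 1)

Hence PRS(X_Σ) =
[(2; —), (2; —), (2; 1,1), (2; 1,1,1), (2; 1,1,1), (2; 1,2,2), (3; 1), (3; 1,1), (3; 1,1,2), (3; 2), (4; —), (4; 1)]


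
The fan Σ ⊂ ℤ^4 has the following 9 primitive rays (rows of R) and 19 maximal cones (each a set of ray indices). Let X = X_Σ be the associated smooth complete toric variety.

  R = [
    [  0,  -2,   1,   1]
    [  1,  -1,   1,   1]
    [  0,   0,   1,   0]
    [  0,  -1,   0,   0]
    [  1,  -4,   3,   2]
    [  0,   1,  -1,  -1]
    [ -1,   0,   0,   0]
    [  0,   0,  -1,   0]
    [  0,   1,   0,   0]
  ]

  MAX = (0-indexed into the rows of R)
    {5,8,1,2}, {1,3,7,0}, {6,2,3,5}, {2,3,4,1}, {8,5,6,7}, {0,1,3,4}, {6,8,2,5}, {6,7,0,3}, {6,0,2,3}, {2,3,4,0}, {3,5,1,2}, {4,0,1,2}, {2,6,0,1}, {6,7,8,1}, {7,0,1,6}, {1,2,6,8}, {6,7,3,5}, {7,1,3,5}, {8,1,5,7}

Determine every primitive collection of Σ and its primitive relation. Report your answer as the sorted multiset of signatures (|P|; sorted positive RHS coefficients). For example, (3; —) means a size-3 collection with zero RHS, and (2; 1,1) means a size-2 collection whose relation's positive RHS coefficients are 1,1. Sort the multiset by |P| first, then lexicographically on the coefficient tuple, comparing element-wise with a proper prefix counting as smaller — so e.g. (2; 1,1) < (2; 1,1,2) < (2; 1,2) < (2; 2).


|primitive collections| = 11. Relations:

  • {2,7}:  v_{2} + v_{7} = 0  →  sig = (2; —)
  • {3,8}:  v_{3} + v_{8} = 0  →  sig = (2; —)
  • {0,5}:  v_{0} + v_{5} = v_{3}  →  sig = (2; 1)
  • {0,8}:  v_{0} + v_{8} = v_{1} + v_{6}  →  sig = (2; 1,1)
  • {4,7}:  v_{4} + v_{7} = v_{0} + v_{1} + v_{3}  →  sig = (2; 1,1,1)
  • {4,8}:  v_{4} + v_{8} = v_{0} + v_{1} + v_{2}  →  sig = (2; 1,1,1)
  • {4,5}:  v_{4} + v_{5} = v_{1} + v_{2} + 2·v_{3}  →  sig = (2; 1,1,2)
  • {4,6}:  v_{4} + v_{6} = 2·v_{0} + v_{2}  →  sig = (2; 1,2)
  • {1,5,6}:  v_{1} + v_{5} + v_{6} = 0  →  sig = (3; —)
  • {1,3,6}:  v_{1} + v_{3} + v_{6} = v_{0}  →  sig = (3; 1)
  • {0,1,2,3}:  v_{0} + v_{1} + v_{2} + v_{3} = v_{4}  →  sig = (4; 1)

so the primitive-relation signature multiset is
    |P|=2: 8 collections, coeffs (), (), (1), (1,1), (1,1,1), (1,1,1), (1,1,2), (1,2)
    |P|=3: 2 collections, coeffs (), (1)
    |P|=4: 1 collection, coeffs (1)


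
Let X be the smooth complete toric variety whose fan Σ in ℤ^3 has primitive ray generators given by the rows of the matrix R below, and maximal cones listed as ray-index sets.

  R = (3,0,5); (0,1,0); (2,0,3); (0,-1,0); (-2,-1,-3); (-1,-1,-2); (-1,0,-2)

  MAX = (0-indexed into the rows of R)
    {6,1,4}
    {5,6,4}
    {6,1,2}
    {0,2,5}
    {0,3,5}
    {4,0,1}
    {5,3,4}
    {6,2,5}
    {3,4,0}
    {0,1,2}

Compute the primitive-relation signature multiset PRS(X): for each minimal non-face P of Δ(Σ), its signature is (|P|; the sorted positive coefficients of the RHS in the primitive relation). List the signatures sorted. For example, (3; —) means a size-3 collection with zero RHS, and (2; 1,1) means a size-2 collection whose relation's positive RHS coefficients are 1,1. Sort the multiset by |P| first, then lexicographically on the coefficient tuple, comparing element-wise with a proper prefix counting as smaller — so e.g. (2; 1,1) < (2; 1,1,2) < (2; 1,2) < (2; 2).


Primitive collections (7):

  {1,3}:  v_{1} + v_{3} = 0  ⟹  sig = (2; —)
  {0,6}:  v_{0} + v_{6} = v_{2}  ⟹  sig = (2; 1)
  {1,5}:  v_{1} + v_{5} = v_{6}  ⟹  sig = (2; 1)
  {2,4}:  v_{2} + v_{4} = v_{3}  ⟹  sig = (2; 1)
  {3,6}:  v_{3} + v_{6} = v_{5}  ⟹  sig = (2; 1)
  {2,3}:  v_{2} + v_{3} = v_{0} + v_{5}  ⟹  sig = (2; 1,1)
  {0,4,5}:  v_{0} + v_{4} + v_{5} = 2·v_{3}  ⟹  sig = (3; 2)

Signatures (|P|; sorted positive RHS coefficients), sorted:
[(2; —), (2; 1), (2; 1), (2; 1), (2; 1), (2; 1,1), (3; 2)]


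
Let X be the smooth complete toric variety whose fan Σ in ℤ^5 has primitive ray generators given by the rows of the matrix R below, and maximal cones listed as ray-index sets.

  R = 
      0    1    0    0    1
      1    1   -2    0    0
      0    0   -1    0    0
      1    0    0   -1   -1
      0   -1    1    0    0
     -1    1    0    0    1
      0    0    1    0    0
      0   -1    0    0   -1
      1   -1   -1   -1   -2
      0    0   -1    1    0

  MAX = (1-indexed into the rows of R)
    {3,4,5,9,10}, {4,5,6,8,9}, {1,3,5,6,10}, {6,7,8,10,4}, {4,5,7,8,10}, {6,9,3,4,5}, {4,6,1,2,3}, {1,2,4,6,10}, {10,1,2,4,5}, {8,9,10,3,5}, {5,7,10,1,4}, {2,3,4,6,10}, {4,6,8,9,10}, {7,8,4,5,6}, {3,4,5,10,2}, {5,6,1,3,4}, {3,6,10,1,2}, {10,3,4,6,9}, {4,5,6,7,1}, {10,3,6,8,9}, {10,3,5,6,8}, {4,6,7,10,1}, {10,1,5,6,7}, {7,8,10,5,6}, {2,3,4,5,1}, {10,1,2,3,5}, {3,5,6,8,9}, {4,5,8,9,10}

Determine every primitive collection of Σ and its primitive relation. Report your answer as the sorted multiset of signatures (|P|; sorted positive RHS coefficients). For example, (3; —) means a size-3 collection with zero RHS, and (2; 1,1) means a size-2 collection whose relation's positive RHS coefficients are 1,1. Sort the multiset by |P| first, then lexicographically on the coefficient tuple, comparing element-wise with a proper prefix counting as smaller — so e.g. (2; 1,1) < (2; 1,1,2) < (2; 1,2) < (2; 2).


Δ(Σ) — 10 vertices, 12 min non-faces:

  P = {1,8}:  v_{1} + v_{8} = 0  ⇒ sig = (2; —)
  P = {3,7}:  v_{3} + v_{7} = 0  ⇒ sig = (2; —)
  P = {1,9}:  v_{1} + v_{9} = v_{3} + v_{4}  ⇒ sig = (2; 1,1)
  P = {7,9}:  v_{7} + v_{9} = v_{4} + v_{8}  ⇒ sig = (2; 1,1)
  P = {2,7}:  v_{2} + v_{7} = v_{1} + v_{4} + v_{10}  ⇒ sig = (2; 1,1,1)
  P = {2,8}:  v_{2} + v_{8} = v_{3} + v_{4} + v_{10}  ⇒ sig = (2; 1,1,1)
  P = {2,9}:  v_{2} + v_{9} = 2·v_{3} + 2·v_{4} + v_{10}  ⇒ sig = (2; 1,2,2)
  P = {3,4,8}:  v_{3} + v_{4} + v_{8} = v_{9}  ⇒ sig = (3; 1)
  P = {2,5,6}:  v_{2} + v_{5} + v_{6} = v_{1} + v_{3}  ⇒ sig = (3; 1,1)
  P = {4,5,6,10}:  v_{4} + v_{5} + v_{6} + v_{10} = 0  ⇒ sig = (4; —)
  P = {1,3,4,10}:  v_{1} + v_{3} + v_{4} + v_{10} = v_{2}  ⇒ sig = (4; 1)
  P = {5,6,9,10}:  v_{5} + v_{6} + v_{9} + v_{10} = v_{3} + v_{8}  ⇒ sig = (4; 1,1)

Hence PRS(X_Σ) =
[(2; —), (2; —), (2; 1,1), (2; 1,1), (2; 1,1,1), (2; 1,1,1), (2; 1,2,2), (3; 1), (3; 1,1), (4; —), (4; 1), (4; 1,1)]


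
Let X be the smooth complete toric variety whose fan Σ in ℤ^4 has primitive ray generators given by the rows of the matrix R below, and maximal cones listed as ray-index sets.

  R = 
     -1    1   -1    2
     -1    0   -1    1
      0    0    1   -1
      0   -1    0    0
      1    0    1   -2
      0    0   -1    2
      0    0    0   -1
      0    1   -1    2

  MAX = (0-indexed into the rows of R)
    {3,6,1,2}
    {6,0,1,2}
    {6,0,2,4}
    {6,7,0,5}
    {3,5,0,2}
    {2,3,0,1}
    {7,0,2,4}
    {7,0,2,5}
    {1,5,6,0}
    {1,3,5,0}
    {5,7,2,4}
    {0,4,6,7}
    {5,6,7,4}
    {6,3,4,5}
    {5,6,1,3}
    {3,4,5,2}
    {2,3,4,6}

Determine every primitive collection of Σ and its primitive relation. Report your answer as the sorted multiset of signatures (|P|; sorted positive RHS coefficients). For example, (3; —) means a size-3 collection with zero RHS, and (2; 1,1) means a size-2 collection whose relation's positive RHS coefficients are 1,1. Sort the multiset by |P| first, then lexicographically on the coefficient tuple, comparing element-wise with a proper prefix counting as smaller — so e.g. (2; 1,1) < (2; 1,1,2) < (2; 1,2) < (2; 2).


Δ(Σ) — 8 vertices, 9 min non-faces:

  {1,4}:  v_{1} + v_{4} = v_{6} — sig = (2; 1)
  {3,7}:  v_{3} + v_{7} = v_{5} — sig = (2; 1)
  {1,7}:  v_{1} + v_{7} = v_{0} + v_{5} + v_{6} — sig = (2; 1,1,1)
  {0,3,4}:  v_{0} + v_{3} + v_{4} = 0 — sig = (3; —)
  {2,5,6}:  v_{2} + v_{5} + v_{6} = 0 — sig = (3; —)
  {0,3,6}:  v_{0} + v_{3} + v_{6} = v_{1} — sig = (3; 1)
  {0,4,5}:  v_{0} + v_{4} + v_{5} = v_{7} — sig = (3; 1)
  {1,2,5}:  v_{1} + v_{2} + v_{5} = v_{0} + v_{3} — sig = (3; 1,1)
  {2,6,7}:  v_{2} + v_{6} + v_{7} = v_{0} + v_{4} — sig = (3; 1,1)

Signatures (|P|; sorted positive RHS coefficients), sorted:
{ (2; 1) ×2,  (2; 1,1,1),  (3; —) ×2,  (3; 1) ×2,  (3; 1,1) ×2 }


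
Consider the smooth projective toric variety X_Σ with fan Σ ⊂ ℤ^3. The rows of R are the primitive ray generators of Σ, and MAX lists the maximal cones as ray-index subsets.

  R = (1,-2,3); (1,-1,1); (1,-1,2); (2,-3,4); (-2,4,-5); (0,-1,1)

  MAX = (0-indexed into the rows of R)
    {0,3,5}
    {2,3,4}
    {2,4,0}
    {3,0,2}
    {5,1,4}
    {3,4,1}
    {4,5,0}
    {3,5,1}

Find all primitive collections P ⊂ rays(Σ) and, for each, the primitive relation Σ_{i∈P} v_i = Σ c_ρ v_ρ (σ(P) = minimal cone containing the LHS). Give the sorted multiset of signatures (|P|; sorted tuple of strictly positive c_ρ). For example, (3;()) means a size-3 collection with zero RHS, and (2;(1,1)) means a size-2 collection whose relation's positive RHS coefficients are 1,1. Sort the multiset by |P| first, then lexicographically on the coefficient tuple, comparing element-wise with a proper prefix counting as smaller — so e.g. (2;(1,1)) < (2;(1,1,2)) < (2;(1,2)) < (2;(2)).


|primitive collections| = 5. Relations:

  P = {0,1}:  v_{0} + v_{1} = v_{3}  so sig = (2;(1))
  P = {2,5}:  v_{2} + v_{5} = v_{0}  so sig = (2;(1))
  P = {1,2}:  v_{1} + v_{2} = 2·v_{3} + v_{4}  so sig = (2;(1,2))
  P = {3,4,5}:  v_{3} + v_{4} + v_{5} = 0  so sig = (3;())
  P = {0,3,4}:  v_{0} + v_{3} + v_{4} = v_{2}  so sig = (3;(1))

Signatures (|P|; sorted positive RHS coefficients), sorted:
{ (2;(1)) ×2,  (2;(1,2)),  (3;()),  (3;(1)) }


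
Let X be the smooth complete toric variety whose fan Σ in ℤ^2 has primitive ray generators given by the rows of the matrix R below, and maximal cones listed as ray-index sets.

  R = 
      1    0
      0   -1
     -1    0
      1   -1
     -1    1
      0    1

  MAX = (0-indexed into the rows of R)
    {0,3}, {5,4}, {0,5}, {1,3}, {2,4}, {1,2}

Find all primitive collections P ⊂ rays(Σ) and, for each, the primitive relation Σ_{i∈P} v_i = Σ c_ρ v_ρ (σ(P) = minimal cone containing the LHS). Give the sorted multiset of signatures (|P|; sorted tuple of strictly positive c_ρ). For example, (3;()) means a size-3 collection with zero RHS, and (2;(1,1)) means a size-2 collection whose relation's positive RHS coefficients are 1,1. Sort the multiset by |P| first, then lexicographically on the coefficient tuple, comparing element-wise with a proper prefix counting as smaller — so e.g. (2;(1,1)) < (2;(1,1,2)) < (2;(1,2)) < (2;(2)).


The 9 primitive collections of Σ (r=6, n=2):

  {0,2}:  v_{0} + v_{2} = 0  →  sig = (2;())
  {1,5}:  v_{1} + v_{5} = 0  →  sig = (2;())
  {3,4}:  v_{3} + v_{4} = 0  →  sig = (2;())
  {0,1}:  v_{0} + v_{1} = v_{3}  →  sig = (2;(1))
  {0,4}:  v_{0} + v_{4} = v_{5}  →  sig = (2;(1))
  {1,4}:  v_{1} + v_{4} = v_{2}  →  sig = (2;(1))
  {2,3}:  v_{2} + v_{3} = v_{1}  →  sig = (2;(1))
  {2,5}:  v_{2} + v_{5} = v_{4}  →  sig = (2;(1))
  {3,5}:  v_{3} + v_{5} = v_{0}  →  sig = (2;(1))

so the primitive-relation signature multiset is
{ (2;()) ×3,  (2;(1)) ×6 }


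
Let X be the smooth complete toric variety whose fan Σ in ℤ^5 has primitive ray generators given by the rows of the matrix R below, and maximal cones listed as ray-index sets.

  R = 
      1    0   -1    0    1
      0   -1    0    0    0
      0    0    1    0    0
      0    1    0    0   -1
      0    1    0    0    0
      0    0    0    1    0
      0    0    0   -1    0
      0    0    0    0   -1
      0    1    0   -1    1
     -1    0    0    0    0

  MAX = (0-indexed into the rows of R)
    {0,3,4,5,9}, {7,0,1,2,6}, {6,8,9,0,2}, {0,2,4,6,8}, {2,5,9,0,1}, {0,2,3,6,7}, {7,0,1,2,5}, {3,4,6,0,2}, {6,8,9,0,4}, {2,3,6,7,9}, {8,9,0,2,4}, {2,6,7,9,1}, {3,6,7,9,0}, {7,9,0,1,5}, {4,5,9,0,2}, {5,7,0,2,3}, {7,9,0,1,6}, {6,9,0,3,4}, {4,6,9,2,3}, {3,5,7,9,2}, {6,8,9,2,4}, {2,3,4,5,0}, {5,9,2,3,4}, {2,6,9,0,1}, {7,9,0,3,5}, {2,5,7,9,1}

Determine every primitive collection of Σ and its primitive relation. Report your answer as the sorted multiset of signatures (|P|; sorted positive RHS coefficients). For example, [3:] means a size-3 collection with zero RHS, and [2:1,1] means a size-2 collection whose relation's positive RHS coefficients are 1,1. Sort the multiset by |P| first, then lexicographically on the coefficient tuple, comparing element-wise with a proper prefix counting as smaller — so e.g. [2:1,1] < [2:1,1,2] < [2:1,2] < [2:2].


|primitive collections| = 11. Relations:

  P={1,4}:  v_{1} + v_{4} = 0  ⇒ sig = [2:]
  P={5,6}:  v_{5} + v_{6} = 0  ⇒ sig = [2:]
  P={1,3}:  v_{1} + v_{3} = v_{7}  ⇒ sig = [2:1]
  P={4,7}:  v_{4} + v_{7} = v_{3}  ⇒ sig = [2:1]
  P={7,8}:  v_{7} + v_{8} = v_{4} + v_{6}  ⇒ sig = [2:1,1]
  P={1,8}:  v_{1} + v_{8} = v_{0} + v_{2} + v_{6} + v_{9}  ⇒ sig = [2:1,1,1,1]
  P={5,8}:  v_{5} + v_{8} = v_{0} + v_{2} + v_{4} + v_{9}  ⇒ sig = [2:1,1,1,1]
  P={3,8}:  v_{3} + v_{8} = 2·v_{4} + v_{6}  ⇒ sig = [2:1,2]
  P={0,2,7,9}:  v_{0} + v_{2} + v_{7} + v_{9} = 0  ⇒ sig = [4:]
  P={0,2,3,9}:  v_{0} + v_{2} + v_{3} + v_{9} = v_{4}  ⇒ sig = [4:1]
  P={0,2,4,6,9}:  v_{0} + v_{2} + v_{4} + v_{6} + v_{9} = v_{8}  ⇒ sig = [5:1]

Hence PRS(X_Σ) =
    |P|=2: 8 collections, coeffs (), (), (1), (1), (1,1), (1,1,1,1), (1,1,1,1), (1,2)
    |P|=4: 2 collections, coeffs (), (1)
    |P|=5: 1 collection, coeffs (1)


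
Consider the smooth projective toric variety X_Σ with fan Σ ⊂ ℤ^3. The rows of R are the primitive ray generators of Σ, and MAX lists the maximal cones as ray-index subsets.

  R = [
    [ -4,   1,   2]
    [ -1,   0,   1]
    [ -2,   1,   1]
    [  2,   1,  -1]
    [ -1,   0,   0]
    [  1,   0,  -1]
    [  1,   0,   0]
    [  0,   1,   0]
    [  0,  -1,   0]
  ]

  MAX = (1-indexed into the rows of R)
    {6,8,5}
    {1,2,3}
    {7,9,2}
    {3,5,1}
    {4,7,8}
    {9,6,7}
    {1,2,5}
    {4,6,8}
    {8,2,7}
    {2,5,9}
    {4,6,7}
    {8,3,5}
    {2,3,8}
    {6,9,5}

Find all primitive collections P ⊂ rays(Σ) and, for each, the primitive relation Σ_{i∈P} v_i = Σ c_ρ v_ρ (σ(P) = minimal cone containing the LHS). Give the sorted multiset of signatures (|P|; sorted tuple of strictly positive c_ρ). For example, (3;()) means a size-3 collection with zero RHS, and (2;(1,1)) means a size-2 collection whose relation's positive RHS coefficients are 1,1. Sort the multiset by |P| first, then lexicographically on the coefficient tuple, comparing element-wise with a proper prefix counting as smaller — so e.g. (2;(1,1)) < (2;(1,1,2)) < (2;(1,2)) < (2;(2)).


Primitive collections (18):

  P={2,6}:  v_{2} + v_{6} = 0 — sig = (2;())
  P={5,7}:  v_{5} + v_{7} = 0 — sig = (2;())
  P={8,9}:  v_{8} + v_{9} = 0 — sig = (2;())
  P={1,4}:  v_{1} + v_{4} = v_{3} + v_{8} — sig = (2;(1,1))
  P={1,6}:  v_{1} + v_{6} = v_{3} + v_{5} — sig = (2;(1,1))
  P={1,7}:  v_{1} + v_{7} = v_{2} + v_{3} — sig = (2;(1,1))
  P={2,4}:  v_{2} + v_{4} = v_{7} + v_{8} — sig = (2;(1,1))
  P={3,6}:  v_{3} + v_{6} = v_{5} + v_{8} — sig = (2;(1,1))
  P={3,7}:  v_{3} + v_{7} = v_{2} + v_{8} — sig = (2;(1,1))
  P={3,9}:  v_{3} + v_{9} = v_{2} + v_{5} — sig = (2;(1,1))
  P={4,5}:  v_{4} + v_{5} = v_{6} + v_{8} — sig = (2;(1,1))
  P={4,9}:  v_{4} + v_{9} = v_{6} + v_{7} — sig = (2;(1,1))
  P={1,8}:  v_{1} + v_{8} = 2·v_{3} — sig = (2;(2))
  P={3,4}:  v_{3} + v_{4} = 2·v_{8} — sig = (2;(2))
  P={1,9}:  v_{1} + v_{9} = 2·v_{2} + 2·v_{5} — sig = (2;(2,2))
  P={2,3,5}:  v_{2} + v_{3} + v_{5} = v_{1} — sig = (3;(1))
  P={2,5,8}:  v_{2} + v_{5} + v_{8} = v_{3} — sig = (3;(1))
  P={6,7,8}:  v_{6} + v_{7} + v_{8} = v_{4} — sig = (3;(1))

Signatures (|P|; sorted positive RHS coefficients), sorted:
{ (2;()) ×3,  (2;(1,1)) ×9,  (2;(2)) ×2,  (2;(2,2)),  (3;(1)) ×3 }


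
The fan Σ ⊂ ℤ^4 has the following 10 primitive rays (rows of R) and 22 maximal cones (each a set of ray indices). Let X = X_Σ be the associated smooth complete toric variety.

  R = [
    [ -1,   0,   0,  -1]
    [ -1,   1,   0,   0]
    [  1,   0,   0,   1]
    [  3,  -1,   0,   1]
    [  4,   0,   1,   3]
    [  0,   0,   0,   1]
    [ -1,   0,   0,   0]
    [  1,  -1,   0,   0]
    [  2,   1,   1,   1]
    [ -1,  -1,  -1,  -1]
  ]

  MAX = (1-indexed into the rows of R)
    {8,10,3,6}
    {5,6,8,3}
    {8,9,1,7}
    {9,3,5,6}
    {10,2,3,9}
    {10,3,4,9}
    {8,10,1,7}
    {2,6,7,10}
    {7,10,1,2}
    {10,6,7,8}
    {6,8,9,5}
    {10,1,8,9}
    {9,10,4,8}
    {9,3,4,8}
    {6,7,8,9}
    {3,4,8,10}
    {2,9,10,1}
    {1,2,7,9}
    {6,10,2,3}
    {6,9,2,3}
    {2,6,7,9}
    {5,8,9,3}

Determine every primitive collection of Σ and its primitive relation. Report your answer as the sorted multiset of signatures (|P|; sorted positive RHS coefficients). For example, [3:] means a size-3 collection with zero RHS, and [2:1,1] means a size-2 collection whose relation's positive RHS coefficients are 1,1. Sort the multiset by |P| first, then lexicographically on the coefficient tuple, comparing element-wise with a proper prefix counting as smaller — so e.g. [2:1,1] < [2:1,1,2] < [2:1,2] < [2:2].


Primitive collections (17):

  P={1,3}:  v_{1} + v_{3} = 0 ; sig = [2:]
  P={2,8}:  v_{2} + v_{8} = 0 ; sig = [2:]
  P={1,6}:  v_{1} + v_{6} = v_{7} ; sig = [2:1]
  P={3,7}:  v_{3} + v_{7} = v_{6} ; sig = [2:1]
  P={4,7}:  v_{4} + v_{7} = v_{3} + v_{8} ; sig = [2:1,1]
  P={1,4}:  v_{1} + v_{4} = v_{8} + v_{9} + v_{10} ; sig = [2:1,1,1]
  P={1,5}:  v_{1} + v_{5} = v_{6} + v_{8} + v_{9} ; sig = [2:1,1,1]
  P={2,4}:  v_{2} + v_{4} = v_{3} + v_{9} + v_{10} ; sig = [2:1,1,1]
  P={2,5}:  v_{2} + v_{5} = v_{3} + v_{6} + v_{9} ; sig = [2:1,1,1]
  P={5,7}:  v_{5} + v_{7} = 2·v_{6} + v_{8} + v_{9} ; sig = [2:1,1,2]
  P={4,6}:  v_{4} + v_{6} = 2·v_{3} + v_{8} ; sig = [2:1,2]
  P={5,10}:  v_{5} + v_{10} = 2·v_{3} + v_{8} ; sig = [2:1,2]
  P={4,5}:  v_{4} + v_{5} = 3·v_{3} + 2·v_{8} + v_{9} ; sig = [2:1,2,3]
  P={7,9,10}:  v_{7} + v_{9} + v_{10} = 0 ; sig = [3:]
  P={6,9,10}:  v_{6} + v_{9} + v_{10} = v_{3} ; sig = [3:1]
  P={3,6,8,9}:  v_{3} + v_{6} + v_{8} + v_{9} = v_{5} ; sig = [4:1]
  P={3,8,9,10}:  v_{3} + v_{8} + v_{9} + v_{10} = v_{4} ; sig = [4:1]

Hence PRS(X_Σ) =
[[2:], [2:], [2:1], [2:1], [2:1,1], [2:1,1,1], [2:1,1,1], [2:1,1,1], [2:1,1,1], [2:1,1,2], [2:1,2], [2:1,2], [2:1,2,3], [3:], [3:1], [4:1], [4:1]]


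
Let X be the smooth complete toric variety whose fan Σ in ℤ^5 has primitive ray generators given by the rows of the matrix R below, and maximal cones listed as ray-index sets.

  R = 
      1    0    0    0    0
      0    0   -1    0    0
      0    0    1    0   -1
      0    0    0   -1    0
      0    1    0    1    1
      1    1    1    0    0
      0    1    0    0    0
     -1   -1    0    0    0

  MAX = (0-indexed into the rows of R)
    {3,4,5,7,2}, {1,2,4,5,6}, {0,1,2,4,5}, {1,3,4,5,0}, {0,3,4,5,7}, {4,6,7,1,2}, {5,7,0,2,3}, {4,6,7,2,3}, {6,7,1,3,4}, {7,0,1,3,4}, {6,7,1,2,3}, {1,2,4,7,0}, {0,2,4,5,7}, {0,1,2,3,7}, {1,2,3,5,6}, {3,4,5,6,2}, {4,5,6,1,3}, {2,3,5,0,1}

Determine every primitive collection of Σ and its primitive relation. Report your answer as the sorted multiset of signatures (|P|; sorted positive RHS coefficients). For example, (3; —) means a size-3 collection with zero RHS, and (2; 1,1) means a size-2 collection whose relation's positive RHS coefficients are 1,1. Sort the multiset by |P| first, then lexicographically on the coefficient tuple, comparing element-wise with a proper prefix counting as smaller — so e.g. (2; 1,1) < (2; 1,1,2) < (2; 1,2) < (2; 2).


|primitive collections| = 5. Relations:

  • {0,6}:  v_{0} + v_{6} = v_{1} + v_{5}  →  sig = (2; 1,1)
  • {1,5,7}:  v_{1} + v_{5} + v_{7} = 0  →  sig = (3; —)
  • {5,6,7}:  v_{5} + v_{6} + v_{7} = v_{2} + v_{3} + v_{4}  →  sig = (3; 1,1,1)
  • {0,2,3,4}:  v_{0} + v_{2} + v_{3} + v_{4} = v_{5}  →  sig = (4; 1)
  • {1,2,3,4}:  v_{1} + v_{2} + v_{3} + v_{4} = v_{6}  →  sig = (4; 1)

so the primitive-relation signature multiset is
    (2; 1,1)
    (3; —)
    (3; 1,1,1)
    (4; 1)
    (4; 1)


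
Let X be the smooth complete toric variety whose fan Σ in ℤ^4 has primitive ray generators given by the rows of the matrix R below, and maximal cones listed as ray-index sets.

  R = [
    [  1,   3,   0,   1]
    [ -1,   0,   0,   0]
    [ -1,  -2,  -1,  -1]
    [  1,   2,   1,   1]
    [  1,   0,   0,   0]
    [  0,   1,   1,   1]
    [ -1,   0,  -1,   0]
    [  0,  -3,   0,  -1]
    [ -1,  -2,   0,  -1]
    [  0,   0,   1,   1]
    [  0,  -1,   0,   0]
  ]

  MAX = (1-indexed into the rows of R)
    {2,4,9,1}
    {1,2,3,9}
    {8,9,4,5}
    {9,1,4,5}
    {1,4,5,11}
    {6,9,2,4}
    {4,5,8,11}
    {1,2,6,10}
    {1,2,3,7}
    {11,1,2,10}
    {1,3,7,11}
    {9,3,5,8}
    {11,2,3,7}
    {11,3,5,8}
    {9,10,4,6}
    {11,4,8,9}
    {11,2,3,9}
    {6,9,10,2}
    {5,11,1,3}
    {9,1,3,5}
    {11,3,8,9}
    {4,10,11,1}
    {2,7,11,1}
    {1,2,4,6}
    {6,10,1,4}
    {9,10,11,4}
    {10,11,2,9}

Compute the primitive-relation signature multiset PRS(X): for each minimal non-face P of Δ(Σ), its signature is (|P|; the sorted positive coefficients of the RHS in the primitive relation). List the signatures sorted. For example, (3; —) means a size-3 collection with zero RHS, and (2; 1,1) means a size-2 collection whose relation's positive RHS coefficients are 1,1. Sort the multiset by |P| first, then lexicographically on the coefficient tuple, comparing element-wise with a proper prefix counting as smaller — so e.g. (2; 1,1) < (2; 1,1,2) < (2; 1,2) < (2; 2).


Δ(Σ) — 11 vertices, 24 min non-faces:

  • {2,5}:  v_{2} + v_{5} = 0 ; sig = (2; —)
  • {3,4}:  v_{3} + v_{4} = 0 ; sig = (2; —)
  • {1,8}:  v_{1} + v_{8} = v_{5} ; sig = (2; 1)
  • {6,11}:  v_{6} + v_{11} = v_{10} ; sig = (2; 1)
  • {2,8}:  v_{2} + v_{8} = v_{9} + v_{11} ; sig = (2; 1,1)
  • {3,6}:  v_{3} + v_{6} = v_{2} + v_{11} ; sig = (2; 1,1)
  • {5,6}:  v_{5} + v_{6} = v_{4} + v_{11} ; sig = (2; 1,1)
  • {7,8}:  v_{7} + v_{8} = v_{3} + v_{11} ; sig = (2; 1,1)
  • {7,9}:  v_{7} + v_{9} = v_{2} + v_{3} ; sig = (2; 1,1)
  • {4,7}:  v_{4} + v_{7} = v_{1} + v_{2} + v_{11} ; sig = (2; 1,1,1)
  • {5,7}:  v_{5} + v_{7} = v_{1} + v_{3} + v_{11} ; sig = (2; 1,1,1)
  • {6,8}:  v_{6} + v_{8} = v_{4} + v_{9} + 2·v_{11} ; sig = (2; 1,1,2)
  • {8,10}:  v_{8} + v_{10} = v_{4} + v_{9} + 3·v_{11} ; sig = (2; 1,1,3)
  • {3,10}:  v_{3} + v_{10} = v_{2} + 2·v_{11} ; sig = (2; 1,2)
  • {5,10}:  v_{5} + v_{10} = v_{4} + 2·v_{11} ; sig = (2; 1,2)
  • {6,7}:  v_{6} + v_{7} = v_{1} + 2·v_{2} + 2·v_{11} ; sig = (2; 1,2,2)
  • {7,10}:  v_{7} + v_{10} = v_{1} + 2·v_{2} + 3·v_{11} ; sig = (2; 1,2,3)
  • {1,9,11}:  v_{1} + v_{9} + v_{11} = 0 ; sig = (3; —)
  • {1,9,10}:  v_{1} + v_{9} + v_{10} = v_{6} ; sig = (3; 1)
  • {2,4,11}:  v_{2} + v_{4} + v_{11} = v_{6} ; sig = (3; 1)
  • {5,9,11}:  v_{5} + v_{9} + v_{11} = v_{8} ; sig = (3; 1)
  • {1,6,9}:  v_{1} + v_{6} + v_{9} = v_{2} + v_{4} ; sig = (3; 1,1)
  • {2,4,10}:  v_{2} + v_{4} + v_{10} = 2·v_{6} ; sig = (3; 2)
  • {1,2,3,11}:  v_{1} + v_{2} + v_{3} + v_{11} = v_{7} ; sig = (4; 1)

Sorted signature multiset PRS(X):
{ (2; —) ×2,  (2; 1) ×2,  (2; 1,1) ×5,  (2; 1,1,1) ×2,  (2; 1,1,2),  (2; 1,1,3),  (2; 1,2) ×2,  (2; 1,2,2),  (2; 1,2,3),  (3; —),  (3; 1) ×3,  (3; 1,1),  (3; 2),  (4; 1) }


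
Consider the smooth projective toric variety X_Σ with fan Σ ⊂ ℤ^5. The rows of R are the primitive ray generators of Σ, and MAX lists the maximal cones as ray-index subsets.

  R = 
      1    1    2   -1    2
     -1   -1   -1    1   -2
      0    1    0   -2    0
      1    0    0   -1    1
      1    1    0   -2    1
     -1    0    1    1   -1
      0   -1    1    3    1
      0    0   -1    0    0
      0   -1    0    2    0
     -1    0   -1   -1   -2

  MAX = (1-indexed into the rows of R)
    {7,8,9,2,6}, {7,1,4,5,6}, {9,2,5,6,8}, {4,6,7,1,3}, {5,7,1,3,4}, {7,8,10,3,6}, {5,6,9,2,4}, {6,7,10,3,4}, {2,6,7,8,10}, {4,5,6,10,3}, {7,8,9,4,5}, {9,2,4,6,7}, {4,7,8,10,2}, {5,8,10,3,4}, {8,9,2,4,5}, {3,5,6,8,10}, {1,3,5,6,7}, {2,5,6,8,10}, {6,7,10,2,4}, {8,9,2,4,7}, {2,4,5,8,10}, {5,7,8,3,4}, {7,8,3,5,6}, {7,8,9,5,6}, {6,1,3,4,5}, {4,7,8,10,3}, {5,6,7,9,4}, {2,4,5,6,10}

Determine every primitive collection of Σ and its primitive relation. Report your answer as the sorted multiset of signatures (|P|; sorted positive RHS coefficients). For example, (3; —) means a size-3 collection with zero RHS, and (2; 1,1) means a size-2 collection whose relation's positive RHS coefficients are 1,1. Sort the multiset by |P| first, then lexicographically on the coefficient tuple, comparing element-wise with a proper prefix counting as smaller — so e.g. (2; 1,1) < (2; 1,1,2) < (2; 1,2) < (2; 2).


The 11 primitive collections of Σ (r=10, n=5):

  P = {3,9}:  v_{3} + v_{9} = 0 — sig = (2; —)
  P = {2,3}:  v_{2} + v_{3} = v_{10} — sig = (2; 1)
  P = {9,10}:  v_{9} + v_{10} = v_{2} — sig = (2; 1)
  P = {1,2}:  v_{1} + v_{2} = v_{4} + v_{6} — sig = (2; 1,1)
  P = {1,8}:  v_{1} + v_{8} = v_{3} + v_{5} + v_{7} — sig = (2; 1,1,1)
  P = {1,10}:  v_{1} + v_{10} = v_{3} + v_{4} + v_{6} — sig = (2; 1,1,1)
  P = {1,9}:  v_{1} + v_{9} = v_{4} + v_{5} + v_{6} + v_{7} — sig = (2; 1,1,1,1)
  P = {4,6,8}:  v_{4} + v_{6} + v_{8} = 0 — sig = (3; —)
  P = {5,7,10}:  v_{5} + v_{7} + v_{10} = 0 — sig = (3; —)
  P = {2,5,7}:  v_{2} + v_{5} + v_{7} = v_{9} — sig = (3; 1)
  P = {3,4,5,6,7}:  v_{3} + v_{4} + v_{5} + v_{6} + v_{7} = v_{1} — sig = (5; 1)

Signatures (|P|; sorted positive RHS coefficients), sorted:
    |P|=2: 7 collections, coeffs (), (1), (1), (1,1), (1,1,1), (1,1,1), (1,1,1,1)
    |P|=3: 3 collections, coeffs (), (), (1)
    |P|=5: 1 collection, coeffs (1)


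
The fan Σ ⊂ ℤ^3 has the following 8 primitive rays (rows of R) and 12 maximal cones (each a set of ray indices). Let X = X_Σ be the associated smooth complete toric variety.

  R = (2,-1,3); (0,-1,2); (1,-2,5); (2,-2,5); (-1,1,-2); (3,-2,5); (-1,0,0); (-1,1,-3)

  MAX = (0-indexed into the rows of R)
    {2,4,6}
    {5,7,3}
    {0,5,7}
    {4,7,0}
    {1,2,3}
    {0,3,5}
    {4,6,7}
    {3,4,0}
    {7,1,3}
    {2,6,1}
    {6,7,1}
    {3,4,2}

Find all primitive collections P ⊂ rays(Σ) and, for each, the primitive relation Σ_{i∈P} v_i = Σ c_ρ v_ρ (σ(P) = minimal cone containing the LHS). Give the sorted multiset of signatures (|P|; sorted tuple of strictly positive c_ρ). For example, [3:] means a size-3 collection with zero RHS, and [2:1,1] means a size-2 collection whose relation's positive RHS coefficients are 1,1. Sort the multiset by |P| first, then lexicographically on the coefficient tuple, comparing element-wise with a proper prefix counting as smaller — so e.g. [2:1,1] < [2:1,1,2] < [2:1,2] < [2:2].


Primitive collections (12):

  • {0,1}:  v_{0} + v_{1} = v_{3}  →  sig = [2:1]
  • {1,4}:  v_{1} + v_{4} = v_{6}  →  sig = [2:1]
  • {2,7}:  v_{2} + v_{7} = v_{1}  →  sig = [2:1]
  • {3,6}:  v_{3} + v_{6} = v_{2}  →  sig = [2:1]
  • {4,5}:  v_{4} + v_{5} = v_{0}  →  sig = [2:1]
  • {5,6}:  v_{5} + v_{6} = v_{3}  →  sig = [2:1]
  • {0,6}:  v_{0} + v_{6} = v_{3} + v_{4}  →  sig = [2:1,1]
  • {0,2}:  v_{0} + v_{2} = 2·v_{3} + v_{4}  →  sig = [2:1,2]
  • {1,5}:  v_{1} + v_{5} = 2·v_{3} + v_{7}  →  sig = [2:1,2]
  • {2,5}:  v_{2} + v_{5} = 2·v_{3}  →  sig = [2:2]
  • {3,4,7}:  v_{3} + v_{4} + v_{7} = 0  →  sig = [3:]
  • {0,3,7}:  v_{0} + v_{3} + v_{7} = v_{5}  →  sig = [3:1]

so the primitive-relation signature multiset is
[[2:1], [2:1], [2:1], [2:1], [2:1], [2:1], [2:1,1], [2:1,2], [2:1,2], [2:2], [3:], [3:1]]


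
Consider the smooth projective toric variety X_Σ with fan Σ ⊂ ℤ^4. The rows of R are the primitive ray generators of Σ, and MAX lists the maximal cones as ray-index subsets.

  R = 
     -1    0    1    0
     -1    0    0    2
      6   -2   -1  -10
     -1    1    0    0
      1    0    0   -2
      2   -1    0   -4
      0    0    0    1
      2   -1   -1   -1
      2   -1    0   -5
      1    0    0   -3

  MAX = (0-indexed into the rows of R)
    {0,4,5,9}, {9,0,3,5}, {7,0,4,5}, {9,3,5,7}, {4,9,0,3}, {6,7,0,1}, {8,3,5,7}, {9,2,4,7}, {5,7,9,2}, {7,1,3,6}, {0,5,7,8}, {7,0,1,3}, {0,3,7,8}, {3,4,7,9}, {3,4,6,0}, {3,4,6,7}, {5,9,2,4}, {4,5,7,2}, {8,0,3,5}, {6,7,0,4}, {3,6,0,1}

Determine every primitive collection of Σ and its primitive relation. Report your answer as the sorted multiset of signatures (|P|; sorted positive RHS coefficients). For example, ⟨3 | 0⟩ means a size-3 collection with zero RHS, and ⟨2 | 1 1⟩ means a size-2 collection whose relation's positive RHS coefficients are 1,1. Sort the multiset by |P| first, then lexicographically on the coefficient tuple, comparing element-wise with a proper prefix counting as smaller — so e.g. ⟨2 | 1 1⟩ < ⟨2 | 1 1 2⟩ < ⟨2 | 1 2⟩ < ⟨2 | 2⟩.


Minimal non-faces — 20 found among 10 rays, 21 max cones:

  • {1,4}:  v_{1} + v_{4} = 0  →  sig = ⟨2 | 0⟩
  • {6,8}:  v_{6} + v_{8} = v_{5}  →  sig = ⟨2 | 1⟩
  • {6,9}:  v_{6} + v_{9} = v_{4}  →  sig = ⟨2 | 1⟩
  • {4,8}:  v_{4} + v_{8} = v_{5} + v_{9}  →  sig = ⟨2 | 1 1⟩
  • {1,2}:  v_{1} + v_{2} = v_{5} + v_{7} + v_{9}  →  sig = ⟨2 | 1 1 1⟩
  • {1,9}:  v_{1} + v_{9} = v_{0} + v_{3} + v_{7}  →  sig = ⟨2 | 1 1 1⟩
  • {5,6}:  v_{5} + v_{6} = v_{0} + v_{4} + v_{7}  →  sig = ⟨2 | 1 1 1⟩
  • {2,6}:  v_{2} + v_{6} = 2·v_{4} + v_{5} + v_{7}  →  sig = ⟨2 | 1 1 2⟩
  • {0,2}:  v_{0} + v_{2} = v_{4} + 2·v_{5}  →  sig = ⟨2 | 1 2⟩
  • {8,9}:  v_{8} + v_{9} = v_{3} + 2·v_{5}  →  sig = ⟨2 | 1 2⟩
  • {1,5}:  v_{1} + v_{5} = 2·v_{0} + v_{3} + 2·v_{7}  →  sig = ⟨2 | 1 2 2⟩
  • {2,8}:  v_{2} + v_{8} = 2·v_{5} + v_{7} + 2·v_{9}  →  sig = ⟨2 | 1 2 2⟩
  • {2,3}:  v_{2} + v_{3} = v_{7} + 3·v_{9}  →  sig = ⟨2 | 1 3⟩
  • {1,8}:  v_{1} + v_{8} = 3·v_{0} + 2·v_{3} + 3·v_{7}  →  sig = ⟨2 | 2 3 3⟩
  • {0,7,9}:  v_{0} + v_{7} + v_{9} = v_{5}  →  sig = ⟨3 | 1⟩
  • {3,4,5}:  v_{3} + v_{4} + v_{5} = 2·v_{9}  →  sig = ⟨3 | 2⟩
  • {0,3,6,7}:  v_{0} + v_{3} + v_{6} + v_{7} = 0  →  sig = ⟨4 | 0⟩
  • {0,3,4,7}:  v_{0} + v_{3} + v_{4} + v_{7} = v_{9}  →  sig = ⟨4 | 1⟩
  • {0,3,5,7}:  v_{0} + v_{3} + v_{5} + v_{7} = v_{8}  →  sig = ⟨4 | 1⟩
  • {4,5,7,9}:  v_{4} + v_{5} + v_{7} + v_{9} = v_{2}  →  sig = ⟨4 | 1⟩

Signatures (|P|; sorted positive RHS coefficients), sorted:
    ⟨2 | 0⟩
    ⟨2 | 1⟩
    ⟨2 | 1⟩
    ⟨2 | 1 1⟩
    ⟨2 | 1 1 1⟩
    ⟨2 | 1 1 1⟩
    ⟨2 | 1 1 1⟩
    ⟨2 | 1 1 2⟩
    ⟨2 | 1 2⟩
    ⟨2 | 1 2⟩
    ⟨2 | 1 2 2⟩
    ⟨2 | 1 2 2⟩
    ⟨2 | 1 3⟩
    ⟨2 | 2 3 3⟩
    ⟨3 | 1⟩
    ⟨3 | 2⟩
    ⟨4 | 0⟩
    ⟨4 | 1⟩
    ⟨4 | 1⟩
    ⟨4 | 1⟩


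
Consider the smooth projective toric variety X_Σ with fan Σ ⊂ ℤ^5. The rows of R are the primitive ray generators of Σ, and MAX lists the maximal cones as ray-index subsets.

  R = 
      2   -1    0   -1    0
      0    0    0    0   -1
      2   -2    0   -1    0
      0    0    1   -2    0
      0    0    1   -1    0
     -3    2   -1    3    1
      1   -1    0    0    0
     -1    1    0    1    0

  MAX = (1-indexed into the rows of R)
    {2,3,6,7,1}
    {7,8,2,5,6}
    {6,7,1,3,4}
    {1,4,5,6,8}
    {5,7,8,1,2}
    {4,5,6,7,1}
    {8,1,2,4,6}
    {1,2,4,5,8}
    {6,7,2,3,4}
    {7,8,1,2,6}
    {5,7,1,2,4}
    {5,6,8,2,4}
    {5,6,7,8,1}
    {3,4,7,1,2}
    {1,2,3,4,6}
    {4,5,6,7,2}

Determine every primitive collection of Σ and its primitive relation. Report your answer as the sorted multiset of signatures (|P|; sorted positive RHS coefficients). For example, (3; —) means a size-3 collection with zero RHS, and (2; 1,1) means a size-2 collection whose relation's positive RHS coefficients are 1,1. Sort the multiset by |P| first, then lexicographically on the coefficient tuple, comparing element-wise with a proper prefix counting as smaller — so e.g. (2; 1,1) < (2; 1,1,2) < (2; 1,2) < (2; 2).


Minimal non-faces — 5 found among 8 rays, 16 max cones:

  • {3,8}:  v_{3} + v_{8} = v_{7}  ⇒ sig = (2; 1)
  • {3,5}:  v_{3} + v_{5} = v_{4} + 2·v_{7}  ⇒ sig = (2; 1,2)
  • {4,7,8}:  v_{4} + v_{7} + v_{8} = v_{5}  ⇒ sig = (3; 1)
  • {1,2,5,6}:  v_{1} + v_{2} + v_{5} + v_{6} = v_{8}  ⇒ sig = (4; 1)
  • {1,2,4,6,7}:  v_{1} + v_{2} + v_{4} + v_{6} + v_{7} = 0  ⇒ sig = (5; —)

so the primitive-relation signature multiset is
{ (2; 1),  (2; 1,2),  (3; 1),  (4; 1),  (5; —) }


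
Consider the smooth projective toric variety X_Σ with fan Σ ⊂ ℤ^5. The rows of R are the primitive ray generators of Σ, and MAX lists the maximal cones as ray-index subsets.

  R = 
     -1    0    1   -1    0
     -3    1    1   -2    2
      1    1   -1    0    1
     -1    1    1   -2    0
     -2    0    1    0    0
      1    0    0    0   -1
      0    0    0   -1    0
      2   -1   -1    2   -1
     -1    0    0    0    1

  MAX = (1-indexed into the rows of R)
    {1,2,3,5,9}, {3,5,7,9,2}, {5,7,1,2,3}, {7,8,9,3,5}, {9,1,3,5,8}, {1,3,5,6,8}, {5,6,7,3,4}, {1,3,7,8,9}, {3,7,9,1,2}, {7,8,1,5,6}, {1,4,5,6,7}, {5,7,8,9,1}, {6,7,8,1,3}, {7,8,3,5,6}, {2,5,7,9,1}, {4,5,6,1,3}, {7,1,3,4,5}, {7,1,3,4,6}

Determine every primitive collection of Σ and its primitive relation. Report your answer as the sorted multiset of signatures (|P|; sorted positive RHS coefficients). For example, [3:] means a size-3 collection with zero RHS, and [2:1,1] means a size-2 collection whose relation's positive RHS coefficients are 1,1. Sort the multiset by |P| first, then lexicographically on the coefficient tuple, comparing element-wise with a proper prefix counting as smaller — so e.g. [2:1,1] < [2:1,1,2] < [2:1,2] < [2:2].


Primitive collections (9):

  • {6,9}:  v_{6} + v_{9} = 0 — sig = [2:]
  • {2,8}:  v_{2} + v_{8} = v_{9} — sig = [2:1]
  • {4,8}:  v_{4} + v_{8} = v_{6} — sig = [2:1]
  • {2,6}:  v_{2} + v_{6} = v_{1} + v_{3} + v_{5} + v_{7} — sig = [2:1,1,1,1]
  • {4,9}:  v_{4} + v_{9} = v_{1} + v_{3} + v_{5} + v_{7} — sig = [2:1,1,1,1]
  • {2,4}:  v_{2} + v_{4} = 2·v_{1} + 2·v_{3} + 2·v_{5} + 2·v_{7} — sig = [2:2,2,2,2]
  • {1,3,5,7,8}:  v_{1} + v_{3} + v_{5} + v_{7} + v_{8} = 0 — sig = [5:]
  • {1,3,5,6,7}:  v_{1} + v_{3} + v_{5} + v_{6} + v_{7} = v_{4} — sig = [5:1]
  • {1,3,5,7,9}:  v_{1} + v_{3} + v_{5} + v_{7} + v_{9} = v_{2} — sig = [5:1]

Sorted signature multiset PRS(X):
[[2:], [2:1], [2:1], [2:1,1,1,1], [2:1,1,1,1], [2:2,2,2,2], [5:], [5:1], [5:1]]


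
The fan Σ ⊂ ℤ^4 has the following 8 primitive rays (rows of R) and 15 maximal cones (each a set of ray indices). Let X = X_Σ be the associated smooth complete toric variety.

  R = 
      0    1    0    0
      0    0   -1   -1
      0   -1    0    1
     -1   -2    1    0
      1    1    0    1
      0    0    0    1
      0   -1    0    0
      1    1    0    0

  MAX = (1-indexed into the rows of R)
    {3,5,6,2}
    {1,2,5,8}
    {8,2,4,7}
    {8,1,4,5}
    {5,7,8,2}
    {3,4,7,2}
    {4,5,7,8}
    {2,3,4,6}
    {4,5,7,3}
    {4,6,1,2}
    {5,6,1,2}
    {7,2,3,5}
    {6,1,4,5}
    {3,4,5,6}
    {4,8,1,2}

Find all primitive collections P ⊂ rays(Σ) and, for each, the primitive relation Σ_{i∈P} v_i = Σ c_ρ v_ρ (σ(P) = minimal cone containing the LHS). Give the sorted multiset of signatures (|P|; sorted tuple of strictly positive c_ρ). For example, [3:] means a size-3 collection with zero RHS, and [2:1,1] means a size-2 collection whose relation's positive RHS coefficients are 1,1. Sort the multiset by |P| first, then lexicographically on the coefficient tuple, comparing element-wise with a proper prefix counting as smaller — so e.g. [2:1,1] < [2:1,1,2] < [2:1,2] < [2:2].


|primitive collections| = 6. Relations:

  P={1,7}:  v_{1} + v_{7} = 0 ; sig = [2:]
  P={1,3}:  v_{1} + v_{3} = v_{6} ; sig = [2:1]
  P={6,7}:  v_{6} + v_{7} = v_{3} ; sig = [2:1]
  P={6,8}:  v_{6} + v_{8} = v_{5} ; sig = [2:1]
  P={3,8}:  v_{3} + v_{8} = v_{5} + v_{7} ; sig = [2:1,1]
  P={2,4,5}:  v_{2} + v_{4} + v_{5} = v_{7} ; sig = [3:1]

Sorted signature multiset PRS(X):
[[2:], [2:1], [2:1], [2:1], [2:1,1], [3:1]]
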